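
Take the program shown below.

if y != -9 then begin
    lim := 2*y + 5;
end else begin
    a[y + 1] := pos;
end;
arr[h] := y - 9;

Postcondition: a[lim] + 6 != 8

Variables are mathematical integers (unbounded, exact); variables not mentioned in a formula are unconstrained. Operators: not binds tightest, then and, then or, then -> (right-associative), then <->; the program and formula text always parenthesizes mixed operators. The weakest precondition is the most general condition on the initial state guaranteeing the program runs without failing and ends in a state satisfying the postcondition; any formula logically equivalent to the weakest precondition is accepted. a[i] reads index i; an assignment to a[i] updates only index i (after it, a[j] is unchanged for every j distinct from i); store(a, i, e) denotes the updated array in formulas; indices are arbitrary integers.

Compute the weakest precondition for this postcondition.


Working backward. After the program, the postcondition a[lim] + 6 != 8 must hold; in canonical form it is a[lim] != 2.
Before arr[h] := y - 9: a[lim] != 2
Then branch requires a[2*y + 5] != 2; else branch requires store(a, y + 1, pos)[lim] != 2.
Before the if: (y != -9 -> a[2*y + 5] != 2) and ((not (y != -9)) -> store(a, y + 1, pos)[lim] != 2)
Answer: WP = (y != -9 -> a[2*y + 5] != 2) and ((not (y != -9)) -> store(a, y + 1, pos)[lim] != 2)


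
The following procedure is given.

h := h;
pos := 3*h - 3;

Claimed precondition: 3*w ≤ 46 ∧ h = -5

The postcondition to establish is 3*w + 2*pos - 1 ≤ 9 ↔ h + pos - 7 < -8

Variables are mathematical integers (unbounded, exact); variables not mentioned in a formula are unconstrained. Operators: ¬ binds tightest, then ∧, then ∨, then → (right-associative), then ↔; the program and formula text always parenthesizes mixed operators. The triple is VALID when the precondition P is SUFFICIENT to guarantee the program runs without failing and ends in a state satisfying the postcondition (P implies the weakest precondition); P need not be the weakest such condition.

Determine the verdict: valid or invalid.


Working backward. After the program, the postcondition 3*w + 2*pos - 1 ≤ 9 ↔ h + pos - 7 < -8 must hold; in canonical form it is 2*pos + 3*w ≤ 10 ↔ h + pos < -1.
Before pos := 3*h - 3: 6*h + 3*w ≤ 16 ↔ 4*h < 2
Before h := h: 6*h + 3*w ≤ 16 ↔ 4*h < 2
The weakest precondition is 6*h + 3*w ≤ 16 ↔ 4*h < 2.
Check whether 3*w ≤ 46 ∧ h = -5 implies it.
Every state satisfying the precondition satisfies the weakest precondition: the implication holds.
Answer: valid


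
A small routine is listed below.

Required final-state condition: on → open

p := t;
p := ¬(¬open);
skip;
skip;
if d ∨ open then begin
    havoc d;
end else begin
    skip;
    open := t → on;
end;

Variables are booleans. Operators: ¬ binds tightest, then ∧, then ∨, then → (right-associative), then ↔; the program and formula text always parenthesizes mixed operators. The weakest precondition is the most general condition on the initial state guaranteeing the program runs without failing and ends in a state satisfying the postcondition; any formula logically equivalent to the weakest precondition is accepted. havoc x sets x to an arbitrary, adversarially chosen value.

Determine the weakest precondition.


Working backward. After the program, on → open must hold.
Then branch requires on → open; else branch requires on → (t → on).
Before the if: ((d ∨ open) → (on → open)) ∧ ((¬(d ∨ open)) → (on → (t → on)))
Before skip: ((d ∨ open) → (on → open)) ∧ ((¬(d ∨ open)) → (on → (t → on)))
Before skip: ((d ∨ open) → (on → open)) ∧ ((¬(d ∨ open)) → (on → (t → on)))
Before p := ¬(¬open): ((d ∨ open) → (on → open)) ∧ ((¬(d ∨ open)) → (on → (t → on)))
Before p := t: ((d ∨ open) → (on → open)) ∧ ((¬(d ∨ open)) → (on → (t → on)))
Answer: WP = ((d ∨ open) → (on → open)) ∧ ((¬(d ∨ open)) → (on → (t → on)))


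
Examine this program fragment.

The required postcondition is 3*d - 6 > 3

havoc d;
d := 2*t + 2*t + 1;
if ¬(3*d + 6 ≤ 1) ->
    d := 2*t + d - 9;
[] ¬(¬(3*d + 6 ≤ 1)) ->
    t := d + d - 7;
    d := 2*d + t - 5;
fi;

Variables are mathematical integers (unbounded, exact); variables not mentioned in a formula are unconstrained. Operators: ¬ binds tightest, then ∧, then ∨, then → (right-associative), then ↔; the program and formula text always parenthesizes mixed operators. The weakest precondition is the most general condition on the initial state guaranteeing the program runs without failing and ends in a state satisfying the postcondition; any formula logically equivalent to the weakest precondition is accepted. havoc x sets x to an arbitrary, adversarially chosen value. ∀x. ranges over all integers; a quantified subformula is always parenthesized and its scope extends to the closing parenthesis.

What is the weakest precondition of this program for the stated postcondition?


Working backward. After the program, the postcondition 3*d - 6 > 3 must hold; in canonical form it is 3*d > 9.
Then branch requires 3*d + 6*t > 36; else branch requires 12*d > 45.
Before the if: ((¬(3*d ≤ -5)) → 3*d + 6*t > 36) ∧ (3*d ≤ -5 → 12*d > 45)
Before d := 2*t + 2*t + 1: ((¬(12*t ≤ -8)) → 18*t > 33) ∧ (12*t ≤ -8 → 48*t > 33)
Before havoc d: ((¬(12*t ≤ -8)) → 18*t > 33) ∧ (12*t ≤ -8 → 48*t > 33)
Answer: WP = ((¬(12*t ≤ -8)) → 18*t > 33) ∧ (12*t ≤ -8 → 48*t > 33)


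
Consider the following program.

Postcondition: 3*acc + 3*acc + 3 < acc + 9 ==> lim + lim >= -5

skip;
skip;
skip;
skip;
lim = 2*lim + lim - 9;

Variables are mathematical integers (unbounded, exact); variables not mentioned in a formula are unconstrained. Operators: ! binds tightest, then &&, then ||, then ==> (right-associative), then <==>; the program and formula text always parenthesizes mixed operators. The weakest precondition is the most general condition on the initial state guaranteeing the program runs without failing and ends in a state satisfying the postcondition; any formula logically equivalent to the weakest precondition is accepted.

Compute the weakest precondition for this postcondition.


Working backward. After the program, the postcondition 3*acc + 3*acc + 3 < acc + 9 ==> lim + lim >= -5 must hold; in canonical form it is 5*acc < 6 ==> 2*lim >= -5.
Before lim := 2*lim + lim - 9: 5*acc < 6 ==> 6*lim >= 13
Before skip: 5*acc < 6 ==> 6*lim >= 13
Before skip: 5*acc < 6 ==> 6*lim >= 13
Before skip: 5*acc < 6 ==> 6*lim >= 13
Before skip: 5*acc < 6 ==> 6*lim >= 13
Answer: WP = 5*acc < 6 ==> 6*lim >= 13


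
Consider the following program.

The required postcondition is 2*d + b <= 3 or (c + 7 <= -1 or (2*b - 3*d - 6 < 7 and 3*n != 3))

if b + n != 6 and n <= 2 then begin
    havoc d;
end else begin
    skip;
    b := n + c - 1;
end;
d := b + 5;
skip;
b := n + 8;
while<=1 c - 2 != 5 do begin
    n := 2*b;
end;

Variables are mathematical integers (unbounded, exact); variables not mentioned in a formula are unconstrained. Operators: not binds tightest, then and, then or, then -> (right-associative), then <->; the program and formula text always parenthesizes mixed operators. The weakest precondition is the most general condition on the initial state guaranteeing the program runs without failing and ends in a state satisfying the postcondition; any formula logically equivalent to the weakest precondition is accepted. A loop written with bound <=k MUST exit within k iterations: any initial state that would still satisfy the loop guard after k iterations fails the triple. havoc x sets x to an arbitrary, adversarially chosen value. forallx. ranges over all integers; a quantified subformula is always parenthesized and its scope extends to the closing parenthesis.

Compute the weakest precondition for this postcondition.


Working backward. After the program, the postcondition 2*d + b <= 3 or (c + 7 <= -1 or (2*b - 3*d - 6 < 7 and 3*n != 3)) must hold; in canonical form it is b + 2*d <= 3 or c <= -8 or (2*b < 3*d + 13 and 3*n != 3).
Before the loop (bound <=1), unroll the exhaustion recursion (WP_0 = exit-now case; WP_j = one more guarded iteration, up to j = 1):
  WP_0: (not (c != 7)) and (b + 2*d <= 3 or c <= -8 or (2*b < 3*d + 13 and 3*n != 3))
  WP_1: (c != 7 -> ((not (c != 7)) and (b + 2*d <= 3 or c <= -8 or (2*b < 3*d + 13 and 6*b != 3)))) and ((not (c != 7)) -> (b + 2*d <= 3 or c <= -8 or (2*b < 3*d + 13 and 3*n != 3)))
So before the loop: (c != 7 -> ((not (c != 7)) and (b + 2*d <= 3 or c <= -8 or (2*b < 3*d + 13 and 6*b != 3)))) and ((not (c != 7)) -> (b + 2*d <= 3 or c <= -8 or (2*b < 3*d + 13 and 3*n != 3)))
Before b := n + 8: (c != 7 -> ((not (c != 7)) and (2*d + n <= -5 or c <= -8 or (2*n < 3*d - 3 and 6*n != -45)))) and ((not (c != 7)) -> (2*d + n <= -5 or c <= -8 or (2*n < 3*d - 3 and 3*n != 3)))
Before skip: (c != 7 -> ((not (c != 7)) and (2*d + n <= -5 or c <= -8 or (2*n < 3*d - 3 and 6*n != -45)))) and ((not (c != 7)) -> (2*d + n <= -5 or c <= -8 or (2*n < 3*d - 3 and 3*n != 3)))
Before d := b + 5: (c != 7 -> ((not (c != 7)) and (2*b + n <= -15 or c <= -8 or (2*n < 3*b + 12 and 6*n != -45)))) and ((not (c != 7)) -> (2*b + n <= -15 or c <= -8 or (2*n < 3*b + 12 and 3*n != 3)))
Then branch requires (c != 7 -> ((not (c != 7)) and (2*b + n <= -15 or c <= -8 or (2*n < 3*b + 12 and 6*n != -45)))) and ((not (c != 7)) -> (2*b + n <= -15 or c <= -8 or (2*n < 3*b + 12 and 3*n != 3))); else branch requires (c != 7 -> ((not (c != 7)) and (2*c + 3*n <= -13 or c <= -8 or (3*c + n > -9 and 6*n != -45)))) and ((not (c != 7)) -> (2*c + 3*n <= -13 or c <= -8 or (3*c + n > -9 and 3*n != 3))).
Before the if: ((b + n != 6 and n <= 2) -> ((c != 7 -> ((not (c != 7)) and (2*b + n <= -15 or c <= -8 or (2*n < 3*b + 12 and 6*n != -45)))) and ((not (c != 7)) -> (2*b + n <= -15 or c <= -8 or (2*n < 3*b + 12 and 3*n != 3))))) and ((not (b + n != 6 and n <= 2)) -> ((c != 7 -> ((not (c != 7)) and (2*c + 3*n <= -13 or c <= -8 or (3*c + n > -9 and 6*n != -45)))) and ((not (c != 7)) -> (2*c + 3*n <= -13 or c <= -8 or (3*c + n > -9 and 3*n != 3)))))
Answer: WP = ((b + n != 6 and n <= 2) -> ((c != 7 -> ((not (c != 7)) and (2*b + n <= -15 or c <= -8 or (2*n < 3*b + 12 and 6*n != -45)))) and ((not (c != 7)) -> (2*b + n <= -15 or c <= -8 or (2*n < 3*b + 12 and 3*n != 3))))) and ((not (b + n != 6 and n <= 2)) -> ((c != 7 -> ((not (c != 7)) and (2*c + 3*n <= -13 or c <= -8 or (3*c + n > -9 and 6*n != -45)))) and ((not (c != 7)) -> (2*c + 3*n <= -13 or c <= -8 or (3*c + n > -9 and 3*n != 3)))))


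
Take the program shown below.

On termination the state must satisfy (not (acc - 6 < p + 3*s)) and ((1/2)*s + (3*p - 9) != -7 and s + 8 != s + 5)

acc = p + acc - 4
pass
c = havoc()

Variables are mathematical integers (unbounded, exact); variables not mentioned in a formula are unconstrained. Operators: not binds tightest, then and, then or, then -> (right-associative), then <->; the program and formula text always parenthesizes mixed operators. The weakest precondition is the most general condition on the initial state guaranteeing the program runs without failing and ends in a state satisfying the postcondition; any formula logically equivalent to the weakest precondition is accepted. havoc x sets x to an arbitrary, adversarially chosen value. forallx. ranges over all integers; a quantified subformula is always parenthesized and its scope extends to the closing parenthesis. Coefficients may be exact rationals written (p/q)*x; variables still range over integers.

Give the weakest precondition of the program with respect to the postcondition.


Working backward. After the program, the postcondition (not (acc - 6 < p + 3*s)) and ((1/2)*s + (3*p - 9) != -7 and s + 8 != s + 5) must hold; in canonical form it is (not (acc < p + 3*s + 6)) and 3*p + (1/2)*s != 2.
Before havoc c: (not (acc < p + 3*s + 6)) and 3*p + (1/2)*s != 2
Before skip: (not (acc < p + 3*s + 6)) and 3*p + (1/2)*s != 2
Before acc := p + acc - 4: (not (acc < 3*s + 10)) and 3*p + (1/2)*s != 2
Answer: WP = (not (acc < 3*s + 10)) and 3*p + (1/2)*s != 2


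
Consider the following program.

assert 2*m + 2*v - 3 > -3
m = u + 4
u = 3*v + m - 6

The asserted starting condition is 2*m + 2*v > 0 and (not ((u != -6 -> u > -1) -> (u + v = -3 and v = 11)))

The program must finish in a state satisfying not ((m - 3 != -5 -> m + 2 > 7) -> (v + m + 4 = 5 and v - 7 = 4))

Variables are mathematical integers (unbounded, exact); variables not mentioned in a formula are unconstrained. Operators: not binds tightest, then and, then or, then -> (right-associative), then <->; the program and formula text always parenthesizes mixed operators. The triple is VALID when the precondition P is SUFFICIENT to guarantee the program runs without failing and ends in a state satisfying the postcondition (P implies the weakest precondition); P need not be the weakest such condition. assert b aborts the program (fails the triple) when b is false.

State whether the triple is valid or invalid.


Working backward. After the program, the postcondition not ((m - 3 != -5 -> m + 2 > 7) -> (v + m + 4 = 5 and v - 7 = 4)) must hold; in canonical form it is not ((m != -2 -> m > 5) -> (m + v = 1 and v = 11)).
Before u := 3*v + m - 6: not ((m != -2 -> m > 5) -> (m + v = 1 and v = 11))
Before m := u + 4: not ((u != -6 -> u > 1) -> (u + v = -3 and v = 11))
Before assert 2*m + 2*v - 3 > -3: 2*m + 2*v > 0 and (not ((u != -6 -> u > 1) -> (u + v = -3 and v = 11)))
The weakest precondition is 2*m + 2*v > 0 and (not ((u != -6 -> u > 1) -> (u + v = -3 and v = 11))).
Check whether 2*m + 2*v > 0 and (not ((u != -6 -> u > -1) -> (u + v = -3 and v = 11))) implies it.
Countermodel: at the initial state m = 1, u = 0, v = 0, the precondition holds but the weakest precondition fails.
Answer: invalid


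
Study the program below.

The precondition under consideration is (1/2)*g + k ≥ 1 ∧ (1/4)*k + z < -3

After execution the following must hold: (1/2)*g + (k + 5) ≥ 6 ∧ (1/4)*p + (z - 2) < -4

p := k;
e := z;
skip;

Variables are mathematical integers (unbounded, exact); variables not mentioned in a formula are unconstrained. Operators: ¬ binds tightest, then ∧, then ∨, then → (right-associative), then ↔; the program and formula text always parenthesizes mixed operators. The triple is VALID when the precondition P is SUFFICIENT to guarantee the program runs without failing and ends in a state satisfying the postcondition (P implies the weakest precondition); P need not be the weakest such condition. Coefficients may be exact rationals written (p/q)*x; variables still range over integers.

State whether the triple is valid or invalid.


Working backward. After the program, the postcondition (1/2)*g + (k + 5) ≥ 6 ∧ (1/4)*p + (z - 2) < -4 must hold; in canonical form it is (1/2)*g + k ≥ 1 ∧ (1/4)*p + z < -2.
Before skip: (1/2)*g + k ≥ 1 ∧ (1/4)*p + z < -2
Before e := z: (1/2)*g + k ≥ 1 ∧ (1/4)*p + z < -2
Before p := k: (1/2)*g + k ≥ 1 ∧ (1/4)*k + z < -2
The weakest precondition is (1/2)*g + k ≥ 1 ∧ (1/4)*k + z < -2.
Check whether (1/2)*g + k ≥ 1 ∧ (1/4)*k + z < -3 implies it.
Every state satisfying the precondition satisfies the weakest precondition: the implication holds.
Answer: valid


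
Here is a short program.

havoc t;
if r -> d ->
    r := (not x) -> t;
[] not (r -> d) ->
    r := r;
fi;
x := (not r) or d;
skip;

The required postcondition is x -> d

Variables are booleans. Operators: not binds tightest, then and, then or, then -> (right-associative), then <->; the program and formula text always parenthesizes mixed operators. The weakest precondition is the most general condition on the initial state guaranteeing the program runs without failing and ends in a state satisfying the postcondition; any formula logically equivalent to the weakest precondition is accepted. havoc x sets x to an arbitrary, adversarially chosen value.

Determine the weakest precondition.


Working backward. After the program, x -> d must hold.
Before skip: x -> d
Before x := (not r) or d: ((not r) or d) -> d
Then branch requires ((not ((not x) -> t)) or d) -> d; else branch requires ((not r) or d) -> d.
Before the if: ((r -> d) -> (((not ((not x) -> t)) or d) -> d)) and ((not (r -> d)) -> (((not r) or d) -> d))
Before havoc t: ((not (r -> d)) -> (((not r) or d) -> d)) and ((r -> d) -> (((not x) or d) -> d))
Answer: WP = ((not (r -> d)) -> (((not r) or d) -> d)) and ((r -> d) -> (((not x) or d) -> d))


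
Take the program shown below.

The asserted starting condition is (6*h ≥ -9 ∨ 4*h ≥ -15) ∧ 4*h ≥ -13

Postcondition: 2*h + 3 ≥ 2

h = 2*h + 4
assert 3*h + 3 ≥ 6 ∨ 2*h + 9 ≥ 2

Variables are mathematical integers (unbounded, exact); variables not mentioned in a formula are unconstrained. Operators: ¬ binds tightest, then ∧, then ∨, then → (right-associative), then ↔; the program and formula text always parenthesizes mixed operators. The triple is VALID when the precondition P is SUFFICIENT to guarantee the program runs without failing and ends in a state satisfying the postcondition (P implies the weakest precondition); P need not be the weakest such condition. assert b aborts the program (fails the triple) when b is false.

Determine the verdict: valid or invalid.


Working backward. After the program, the postcondition 2*h + 3 ≥ 2 must hold; in canonical form it is 2*h ≥ -1.
Before assert 3*h + 3 ≥ 6 ∨ 2*h + 9 ≥ 2: (3*h ≥ 3 ∨ 2*h ≥ -7) ∧ 2*h ≥ -1
Before h := 2*h + 4: (6*h ≥ -9 ∨ 4*h ≥ -15) ∧ 4*h ≥ -9
The weakest precondition is (6*h ≥ -9 ∨ 4*h ≥ -15) ∧ 4*h ≥ -9.
Check whether (6*h ≥ -9 ∨ 4*h ≥ -15) ∧ 4*h ≥ -13 implies it.
Countermodel: at the initial state h = -3, the precondition holds but the weakest precondition fails.
Answer: invalid


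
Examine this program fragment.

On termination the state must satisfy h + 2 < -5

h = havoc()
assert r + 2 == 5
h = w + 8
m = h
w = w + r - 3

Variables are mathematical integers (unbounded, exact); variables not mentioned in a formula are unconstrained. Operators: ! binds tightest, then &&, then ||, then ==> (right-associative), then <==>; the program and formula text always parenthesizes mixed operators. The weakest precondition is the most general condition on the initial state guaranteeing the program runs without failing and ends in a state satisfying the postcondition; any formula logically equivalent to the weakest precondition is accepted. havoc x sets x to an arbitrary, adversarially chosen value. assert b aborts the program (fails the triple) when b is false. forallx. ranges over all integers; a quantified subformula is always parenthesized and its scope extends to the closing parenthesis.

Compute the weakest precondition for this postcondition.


Working backward. After the program, the postcondition h + 2 < -5 must hold; in canonical form it is h < -7.
Before w := w + r - 3: h < -7
Before m := h: h < -7
Before h := w + 8: w < -15
Before assert r + 2 == 5: r == 3 && w < -15
Before havoc h: r == 3 && w < -15
Answer: WP = r == 3 && w < -15


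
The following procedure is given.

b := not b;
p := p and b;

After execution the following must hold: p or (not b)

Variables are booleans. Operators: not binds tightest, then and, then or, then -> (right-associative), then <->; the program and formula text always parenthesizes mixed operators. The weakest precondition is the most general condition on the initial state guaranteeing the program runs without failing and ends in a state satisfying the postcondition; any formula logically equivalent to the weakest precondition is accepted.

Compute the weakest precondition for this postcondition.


Working backward. After the program, p or (not b) must hold.
Before p := p and b: (p and b) or (not b)
Before b := not b: (p and (not b)) or b
Answer: WP = (p and (not b)) or b


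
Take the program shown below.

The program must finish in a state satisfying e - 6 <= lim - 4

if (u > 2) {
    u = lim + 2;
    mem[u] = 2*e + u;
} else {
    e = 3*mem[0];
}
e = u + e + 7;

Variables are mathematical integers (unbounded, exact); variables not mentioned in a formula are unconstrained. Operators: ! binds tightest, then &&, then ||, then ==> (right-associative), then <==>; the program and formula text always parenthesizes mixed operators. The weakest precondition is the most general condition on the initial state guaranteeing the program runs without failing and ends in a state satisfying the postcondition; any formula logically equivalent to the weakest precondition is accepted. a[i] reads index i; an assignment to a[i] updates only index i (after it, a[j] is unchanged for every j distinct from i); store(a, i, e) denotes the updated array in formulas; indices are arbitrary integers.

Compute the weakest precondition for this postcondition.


Working backward. After the program, the postcondition e - 6 <= lim - 4 must hold; in canonical form it is e <= lim + 2.
Before e := u + e + 7: e + u <= lim - 5
Then branch requires e <= -7; else branch requires 3*mem[0] + u <= lim - 5.
Before the if: (u > 2 ==> e <= -7) && ((!(u > 2)) ==> 3*mem[0] + u <= lim - 5)
Answer: WP = (u > 2 ==> e <= -7) && ((!(u > 2)) ==> 3*mem[0] + u <= lim - 5)


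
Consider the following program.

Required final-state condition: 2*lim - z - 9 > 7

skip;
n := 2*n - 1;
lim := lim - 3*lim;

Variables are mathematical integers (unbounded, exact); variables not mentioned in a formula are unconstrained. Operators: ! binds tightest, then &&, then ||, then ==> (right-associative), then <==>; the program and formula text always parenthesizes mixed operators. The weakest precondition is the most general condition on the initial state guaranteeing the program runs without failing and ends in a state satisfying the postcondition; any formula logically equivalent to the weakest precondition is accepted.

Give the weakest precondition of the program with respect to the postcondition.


Working backward. After the program, the postcondition 2*lim - z - 9 > 7 must hold; in canonical form it is 2*lim > z + 16.
Before lim := lim - 3*lim: 4*lim + z < -16
Before n := 2*n - 1: 4*lim + z < -16
Before skip: 4*lim + z < -16
Answer: WP = 4*lim + z < -16


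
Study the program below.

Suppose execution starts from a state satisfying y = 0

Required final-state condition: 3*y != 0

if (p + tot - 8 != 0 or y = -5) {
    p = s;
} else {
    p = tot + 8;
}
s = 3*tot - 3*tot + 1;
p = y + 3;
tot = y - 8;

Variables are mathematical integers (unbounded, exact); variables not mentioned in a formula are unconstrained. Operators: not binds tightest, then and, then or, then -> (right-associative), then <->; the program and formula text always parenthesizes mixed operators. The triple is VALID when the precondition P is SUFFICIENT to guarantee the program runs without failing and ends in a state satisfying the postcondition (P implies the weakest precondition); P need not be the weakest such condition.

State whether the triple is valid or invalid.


Working backward. After the program, 3*y != 0 must hold.
Before tot := y - 8: 3*y != 0
Before p := y + 3: 3*y != 0
Before s := 3*tot - 3*tot + 1: 3*y != 0
Then branch requires 3*y != 0; else branch requires 3*y != 0.
Before the if: ((p + tot != 8 or y = -5) -> 3*y != 0) and ((not (p + tot != 8 or y = -5)) -> 3*y != 0)
The weakest precondition is ((p + tot != 8 or y = -5) -> 3*y != 0) and ((not (p + tot != 8 or y = -5)) -> 3*y != 0).
Check whether y = 0 implies it.
Countermodel: at the initial state p = 0, tot = 0, y = 0, the precondition holds but the weakest precondition fails.
Answer: invalid


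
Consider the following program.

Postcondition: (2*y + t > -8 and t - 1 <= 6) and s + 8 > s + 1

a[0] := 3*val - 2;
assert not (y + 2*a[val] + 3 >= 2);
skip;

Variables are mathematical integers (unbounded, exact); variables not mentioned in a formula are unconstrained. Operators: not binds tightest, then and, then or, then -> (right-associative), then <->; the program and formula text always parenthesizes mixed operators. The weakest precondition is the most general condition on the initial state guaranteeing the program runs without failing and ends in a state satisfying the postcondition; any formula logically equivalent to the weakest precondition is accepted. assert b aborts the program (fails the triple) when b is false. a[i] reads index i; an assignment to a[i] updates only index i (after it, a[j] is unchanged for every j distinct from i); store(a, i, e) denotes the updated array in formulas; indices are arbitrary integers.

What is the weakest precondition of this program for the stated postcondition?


Working backward. After the program, the postcondition (2*y + t > -8 and t - 1 <= 6) and s + 8 > s + 1 must hold; in canonical form it is t + 2*y > -8 and t <= 7.
Before skip: t + 2*y > -8 and t <= 7
Before assert not (y + 2*a[val] + 3 >= 2): (not (2*a[val] + y >= -1)) and t + 2*y > -8 and t <= 7
Before a[0] := 3*val - 2: (not (2*store(a, 0, 3*val - 2)[val] + y >= -1)) and t + 2*y > -8 and t <= 7
Answer: WP = (not (2*store(a, 0, 3*val - 2)[val] + y >= -1)) and t + 2*y > -8 and t <= 7


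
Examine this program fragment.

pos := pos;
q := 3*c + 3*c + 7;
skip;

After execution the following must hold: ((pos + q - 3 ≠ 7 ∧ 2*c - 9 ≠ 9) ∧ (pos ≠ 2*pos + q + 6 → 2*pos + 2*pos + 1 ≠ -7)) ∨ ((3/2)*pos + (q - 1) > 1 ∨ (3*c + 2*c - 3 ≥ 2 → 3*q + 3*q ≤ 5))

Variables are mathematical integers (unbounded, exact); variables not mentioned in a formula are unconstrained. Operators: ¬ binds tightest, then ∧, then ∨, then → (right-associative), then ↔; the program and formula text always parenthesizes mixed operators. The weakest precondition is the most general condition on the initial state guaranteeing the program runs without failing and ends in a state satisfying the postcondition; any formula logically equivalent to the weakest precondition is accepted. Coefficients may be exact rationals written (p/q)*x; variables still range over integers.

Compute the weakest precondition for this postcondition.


Working backward. After the program, the postcondition ((pos + q - 3 ≠ 7 ∧ 2*c - 9 ≠ 9) ∧ (pos ≠ 2*pos + q + 6 → 2*pos + 2*pos + 1 ≠ -7)) ∨ ((3/2)*pos + (q - 1) > 1 ∨ (3*c + 2*c - 3 ≥ 2 → 3*q + 3*q ≤ 5)) must hold; in canonical form it is (pos + q ≠ 10 ∧ 2*c ≠ 18 ∧ (pos + q ≠ -6 → 4*pos ≠ -8)) ∨ (3/2)*pos + q > 2 ∨ (5*c ≥ 5 → 6*q ≤ 5).
Before skip: (pos + q ≠ 10 ∧ 2*c ≠ 18 ∧ (pos + q ≠ -6 → 4*pos ≠ -8)) ∨ (3/2)*pos + q > 2 ∨ (5*c ≥ 5 → 6*q ≤ 5)
Before q := 3*c + 3*c + 7: (6*c + pos ≠ 3 ∧ 2*c ≠ 18 ∧ (6*c + pos ≠ -13 → 4*pos ≠ -8)) ∨ 6*c + (3/2)*pos > -5 ∨ (5*c ≥ 5 → 36*c ≤ -37)
Before pos := pos: (6*c + pos ≠ 3 ∧ 2*c ≠ 18 ∧ (6*c + pos ≠ -13 → 4*pos ≠ -8)) ∨ 6*c + (3/2)*pos > -5 ∨ (5*c ≥ 5 → 36*c ≤ -37)
Answer: WP = (6*c + pos ≠ 3 ∧ 2*c ≠ 18 ∧ (6*c + pos ≠ -13 → 4*pos ≠ -8)) ∨ 6*c + (3/2)*pos > -5 ∨ (5*c ≥ 5 → 36*c ≤ -37)


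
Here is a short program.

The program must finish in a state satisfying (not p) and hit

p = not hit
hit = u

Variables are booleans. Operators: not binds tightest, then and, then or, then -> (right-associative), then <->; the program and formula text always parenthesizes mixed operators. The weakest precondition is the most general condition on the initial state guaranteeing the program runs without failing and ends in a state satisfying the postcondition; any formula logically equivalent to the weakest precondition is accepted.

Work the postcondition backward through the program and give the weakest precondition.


Working backward. After the program, (not p) and hit must hold.
Before hit := u: (not p) and u
Before p := not hit: hit and u
Answer: WP = hit and u


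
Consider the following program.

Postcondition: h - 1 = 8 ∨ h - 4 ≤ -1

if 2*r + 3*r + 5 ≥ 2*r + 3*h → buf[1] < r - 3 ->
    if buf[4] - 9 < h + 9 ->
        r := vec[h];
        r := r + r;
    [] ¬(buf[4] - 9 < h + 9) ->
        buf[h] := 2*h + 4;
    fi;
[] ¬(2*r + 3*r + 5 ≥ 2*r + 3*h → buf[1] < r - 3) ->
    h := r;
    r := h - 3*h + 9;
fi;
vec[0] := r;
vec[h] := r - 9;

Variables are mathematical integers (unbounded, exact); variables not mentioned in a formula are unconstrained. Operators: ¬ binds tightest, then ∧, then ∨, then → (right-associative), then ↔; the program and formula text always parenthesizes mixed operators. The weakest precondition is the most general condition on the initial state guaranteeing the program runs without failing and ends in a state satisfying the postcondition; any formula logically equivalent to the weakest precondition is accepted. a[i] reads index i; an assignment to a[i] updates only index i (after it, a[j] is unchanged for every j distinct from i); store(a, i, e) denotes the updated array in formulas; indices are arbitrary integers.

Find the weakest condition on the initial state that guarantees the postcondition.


Working backward. After the program, the postcondition h - 1 = 8 ∨ h - 4 ≤ -1 must hold; in canonical form it is h = 9 ∨ h ≤ 3.
Before vec[h] := r - 9: h = 9 ∨ h ≤ 3
Before vec[0] := r: h = 9 ∨ h ≤ 3
Then branch requires (buf[4] < h + 18 → (h = 9 ∨ h ≤ 3)) ∧ ((¬(buf[4] < h + 18)) → (h = 9 ∨ h ≤ 3)); else branch requires r = 9 ∨ r ≤ 3.
Before the if: ((3*r ≥ 3*h - 5 → buf[1] < r - 3) → ((buf[4] < h + 18 → (h = 9 ∨ h ≤ 3)) ∧ ((¬(buf[4] < h + 18)) → (h = 9 ∨ h ≤ 3)))) ∧ ((¬(3*r ≥ 3*h - 5 → buf[1] < r - 3)) → (r = 9 ∨ r ≤ 3))
Answer: WP = ((3*r ≥ 3*h - 5 → buf[1] < r - 3) → ((buf[4] < h + 18 → (h = 9 ∨ h ≤ 3)) ∧ ((¬(buf[4] < h + 18)) → (h = 9 ∨ h ≤ 3)))) ∧ ((¬(3*r ≥ 3*h - 5 → buf[1] < r - 3)) → (r = 9 ∨ r ≤ 3))


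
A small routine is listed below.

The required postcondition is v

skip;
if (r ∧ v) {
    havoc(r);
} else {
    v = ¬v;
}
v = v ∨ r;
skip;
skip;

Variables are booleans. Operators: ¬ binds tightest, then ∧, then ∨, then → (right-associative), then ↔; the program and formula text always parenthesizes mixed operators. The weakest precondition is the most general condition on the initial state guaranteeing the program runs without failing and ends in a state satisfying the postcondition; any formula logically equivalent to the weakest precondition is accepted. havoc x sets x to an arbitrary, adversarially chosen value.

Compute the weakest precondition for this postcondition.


Working backward. After the program, v must hold.
Before skip: v
Before skip: v
Before v := v ∨ r: v ∨ r
Then branch requires v; else branch requires (¬v) ∨ r.
Before the if: ((r ∧ v) → v) ∧ ((¬(r ∧ v)) → ((¬v) ∨ r))
Before skip: ((r ∧ v) → v) ∧ ((¬(r ∧ v)) → ((¬v) ∨ r))
Answer: WP = ((r ∧ v) → v) ∧ ((¬(r ∧ v)) → ((¬v) ∨ r))


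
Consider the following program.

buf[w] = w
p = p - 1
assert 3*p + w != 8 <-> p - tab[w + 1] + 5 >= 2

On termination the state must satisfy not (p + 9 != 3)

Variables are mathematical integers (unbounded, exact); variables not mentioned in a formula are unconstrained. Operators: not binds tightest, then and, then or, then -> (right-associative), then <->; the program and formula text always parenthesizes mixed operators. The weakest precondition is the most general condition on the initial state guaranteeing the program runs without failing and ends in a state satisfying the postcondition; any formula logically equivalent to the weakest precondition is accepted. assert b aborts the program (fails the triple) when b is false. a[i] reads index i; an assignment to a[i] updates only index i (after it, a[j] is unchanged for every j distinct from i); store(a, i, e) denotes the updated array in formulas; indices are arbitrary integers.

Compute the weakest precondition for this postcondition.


Working backward. After the program, the postcondition not (p + 9 != 3) must hold; in canonical form it is not (p != -6).
Before assert 3*p + w != 8 <-> p - tab[w + 1] + 5 >= 2: (3*p + w != 8 <-> p >= tab[w + 1] - 3) and (not (p != -6))
Before p := p - 1: (3*p + w != 11 <-> p >= tab[w + 1] - 2) and (not (p != -5))
Before buf[w] := w: (3*p + w != 11 <-> p >= tab[w + 1] - 2) and (not (p != -5))
Answer: WP = (3*p + w != 11 <-> p >= tab[w + 1] - 2) and (not (p != -5))


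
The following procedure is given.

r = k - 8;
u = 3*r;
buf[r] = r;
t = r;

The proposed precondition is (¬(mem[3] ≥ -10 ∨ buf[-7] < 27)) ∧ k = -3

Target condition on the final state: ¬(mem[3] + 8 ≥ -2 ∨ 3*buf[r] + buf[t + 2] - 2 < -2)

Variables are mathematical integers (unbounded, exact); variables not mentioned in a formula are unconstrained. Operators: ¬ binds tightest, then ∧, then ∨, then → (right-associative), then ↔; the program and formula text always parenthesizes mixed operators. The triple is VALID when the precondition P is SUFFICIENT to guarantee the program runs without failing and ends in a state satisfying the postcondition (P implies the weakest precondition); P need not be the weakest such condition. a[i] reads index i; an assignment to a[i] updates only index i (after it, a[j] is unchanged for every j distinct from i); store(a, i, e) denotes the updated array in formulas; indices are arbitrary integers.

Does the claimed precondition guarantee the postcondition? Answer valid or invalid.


Working backward. After the program, the postcondition ¬(mem[3] + 8 ≥ -2 ∨ 3*buf[r] + buf[t + 2] - 2 < -2) must hold; in canonical form it is ¬(mem[3] ≥ -10 ∨ buf[t + 2] + 3*buf[r] < 0).
Before t := r: ¬(mem[3] ≥ -10 ∨ buf[r + 2] + 3*buf[r] < 0)
Before buf[r] := r: ¬(mem[3] ≥ -10 ∨ store(buf, r, r)[r + 2] + 3*store(buf, r, r)[r] < 0)
Before u := 3*r: ¬(mem[3] ≥ -10 ∨ store(buf, r, r)[r + 2] + 3*store(buf, r, r)[r] < 0)
Before r := k - 8: ¬(mem[3] ≥ -10 ∨ store(buf, k - 8, k - 8)[k - 6] + 3*store(buf, k - 8, k - 8)[k - 8] < 0)
The weakest precondition is ¬(mem[3] ≥ -10 ∨ store(buf, k - 8, k - 8)[k - 6] + 3*store(buf, k - 8, k - 8)[k - 8] < 0).
Check whether (¬(mem[3] ≥ -10 ∨ buf[-7] < 27)) ∧ k = -3 implies it.
Countermodel: at the initial state buf = {[-11] = 27, [-9] = 0, [-7] = 27, [3] = 27, elsewhere 27}, k = -3, mem = {[-11] = -11, [-9] = -11, [-7] = -11, [3] = -11, elsewhere -11}, the precondition holds but the weakest precondition fails.
Answer: invalid


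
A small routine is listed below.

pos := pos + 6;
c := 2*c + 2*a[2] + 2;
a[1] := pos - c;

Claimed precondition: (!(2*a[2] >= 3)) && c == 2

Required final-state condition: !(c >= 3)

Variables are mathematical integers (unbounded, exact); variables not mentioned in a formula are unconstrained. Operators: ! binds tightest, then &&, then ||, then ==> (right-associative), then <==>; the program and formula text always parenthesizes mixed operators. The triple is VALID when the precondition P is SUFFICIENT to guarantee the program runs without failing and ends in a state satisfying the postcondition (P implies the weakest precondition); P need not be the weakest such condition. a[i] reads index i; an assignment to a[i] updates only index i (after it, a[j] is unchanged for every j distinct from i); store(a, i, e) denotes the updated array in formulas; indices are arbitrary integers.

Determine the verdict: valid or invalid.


Working backward. After the program, !(c >= 3) must hold.
Before a[1] := pos - c: !(c >= 3)
Before c := 2*c + 2*a[2] + 2: !(2*a[2] + 2*c >= 1)
Before pos := pos + 6: !(2*a[2] + 2*c >= 1)
The weakest precondition is !(2*a[2] + 2*c >= 1).
Check whether (!(2*a[2] >= 3)) && c == 2 implies it.
Countermodel: at the initial state a = {[2] = 0, elsewhere 0}, c = 2, the precondition holds but the weakest precondition fails.
Answer: invalid


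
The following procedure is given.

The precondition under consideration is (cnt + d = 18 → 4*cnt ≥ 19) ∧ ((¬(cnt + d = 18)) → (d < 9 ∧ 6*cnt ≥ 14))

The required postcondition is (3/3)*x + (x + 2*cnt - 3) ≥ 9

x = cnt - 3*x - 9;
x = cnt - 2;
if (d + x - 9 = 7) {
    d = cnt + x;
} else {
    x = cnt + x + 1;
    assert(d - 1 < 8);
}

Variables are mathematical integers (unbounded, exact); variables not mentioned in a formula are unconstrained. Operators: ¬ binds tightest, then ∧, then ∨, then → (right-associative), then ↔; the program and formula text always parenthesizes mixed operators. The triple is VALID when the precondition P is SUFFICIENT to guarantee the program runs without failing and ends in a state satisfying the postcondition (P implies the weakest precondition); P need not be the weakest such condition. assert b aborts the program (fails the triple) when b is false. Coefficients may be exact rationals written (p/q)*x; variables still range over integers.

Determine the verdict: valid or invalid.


Working backward. After the program, the postcondition (3/3)*x + (x + 2*cnt - 3) ≥ 9 must hold; in canonical form it is 2*cnt + 2*x ≥ 12.
Then branch requires 2*cnt + 2*x ≥ 12; else branch requires d < 9 ∧ 4*cnt + 2*x ≥ 10.
Before the if: (d + x = 16 → 2*cnt + 2*x ≥ 12) ∧ ((¬(d + x = 16)) → (d < 9 ∧ 4*cnt + 2*x ≥ 10))
Before x := cnt - 2: (cnt + d = 18 → 4*cnt ≥ 16) ∧ ((¬(cnt + d = 18)) → (d < 9 ∧ 6*cnt ≥ 14))
Before x := cnt - 3*x - 9: (cnt + d = 18 → 4*cnt ≥ 16) ∧ ((¬(cnt + d = 18)) → (d < 9 ∧ 6*cnt ≥ 14))
The weakest precondition is (cnt + d = 18 → 4*cnt ≥ 16) ∧ ((¬(cnt + d = 18)) → (d < 9 ∧ 6*cnt ≥ 14)).
Check whether (cnt + d = 18 → 4*cnt ≥ 19) ∧ ((¬(cnt + d = 18)) → (d < 9 ∧ 6*cnt ≥ 14)) implies it.
Every state satisfying the precondition satisfies the weakest precondition: the implication holds.
Answer: valid


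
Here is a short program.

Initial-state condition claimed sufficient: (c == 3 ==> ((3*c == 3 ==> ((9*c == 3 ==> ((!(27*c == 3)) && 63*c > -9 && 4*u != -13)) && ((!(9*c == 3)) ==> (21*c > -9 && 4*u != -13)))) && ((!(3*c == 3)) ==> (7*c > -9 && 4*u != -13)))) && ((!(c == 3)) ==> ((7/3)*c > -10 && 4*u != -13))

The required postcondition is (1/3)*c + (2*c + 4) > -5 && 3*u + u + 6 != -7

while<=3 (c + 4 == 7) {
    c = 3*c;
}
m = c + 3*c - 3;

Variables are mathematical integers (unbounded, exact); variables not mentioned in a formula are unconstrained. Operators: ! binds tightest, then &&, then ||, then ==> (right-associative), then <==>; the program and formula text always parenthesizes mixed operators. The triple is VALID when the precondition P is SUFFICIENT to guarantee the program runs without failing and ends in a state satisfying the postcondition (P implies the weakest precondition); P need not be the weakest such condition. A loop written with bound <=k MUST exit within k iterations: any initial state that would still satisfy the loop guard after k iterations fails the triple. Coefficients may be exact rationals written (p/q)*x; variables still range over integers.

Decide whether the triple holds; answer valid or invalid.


Working backward. After the program, the postcondition (1/3)*c + (2*c + 4) > -5 && 3*u + u + 6 != -7 must hold; in canonical form it is (7/3)*c > -9 && 4*u != -13.
Before m := c + 3*c - 3: (7/3)*c > -9 && 4*u != -13
Before the loop (bound <=3), unroll the exhaustion recursion (WP_0 = exit-now case; WP_j = one more guarded iteration, up to j = 3):
  WP_0: (!(c == 3)) && (7/3)*c > -9 && 4*u != -13
  WP_1: (c == 3 ==> ((!(3*c == 3)) && 7*c > -9 && 4*u != -13)) && ((!(c == 3)) ==> ((7/3)*c > -9 && 4*u != -13))
  WP_2: (c == 3 ==> ((3*c == 3 ==> ((!(9*c == 3)) && 21*c > -9 && 4*u != -13)) && ((!(3*c == 3)) ==> (7*c > -9 && 4*u != -13)))) && ((!(c == 3)) ==> ((7/3)*c > -9 && 4*u != -13))
  WP_3: (c == 3 ==> ((3*c == 3 ==> ((9*c == 3 ==> ((!(27*c == 3)) && 63*c > -9 && 4*u != -13)) && ((!(9*c == 3)) ==> (21*c > -9 && 4*u != -13)))) && ((!(3*c == 3)) ==> (7*c > -9 && 4*u != -13)))) && ((!(c == 3)) ==> ((7/3)*c > -9 && 4*u != -13))
So before the loop: (c == 3 ==> ((3*c == 3 ==> ((9*c == 3 ==> ((!(27*c == 3)) && 63*c > -9 && 4*u != -13)) && ((!(9*c == 3)) ==> (21*c > -9 && 4*u != -13)))) && ((!(3*c == 3)) ==> (7*c > -9 && 4*u != -13)))) && ((!(c == 3)) ==> ((7/3)*c > -9 && 4*u != -13))
The weakest precondition is (c == 3 ==> ((3*c == 3 ==> ((9*c == 3 ==> ((!(27*c == 3)) && 63*c > -9 && 4*u != -13)) && ((!(9*c == 3)) ==> (21*c > -9 && 4*u != -13)))) && ((!(3*c == 3)) ==> (7*c > -9 && 4*u != -13)))) && ((!(c == 3)) ==> ((7/3)*c > -9 && 4*u != -13)).
Check whether (c == 3 ==> ((3*c == 3 ==> ((9*c == 3 ==> ((!(27*c == 3)) && 63*c > -9 && 4*u != -13)) && ((!(9*c == 3)) ==> (21*c > -9 && 4*u != -13)))) && ((!(3*c == 3)) ==> (7*c > -9 && 4*u != -13)))) && ((!(c == 3)) ==> ((7/3)*c > -10 && 4*u != -13)) implies it.
Countermodel: at the initial state c = -4, u = 0, the precondition holds but the weakest precondition fails.
Answer: invalid
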